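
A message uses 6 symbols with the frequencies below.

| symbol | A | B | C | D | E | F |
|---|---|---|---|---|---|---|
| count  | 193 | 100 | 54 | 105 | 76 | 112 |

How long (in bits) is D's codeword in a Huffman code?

Repeatedly merge the two smallest:
C(54) + E(76) → 130
B(100) + D(105) → 205
F(112) + 130 → 242
A(193) + 205 → 398
242 + 398 → 640
D's leaf is at depth 3, giving a 3-bit codeword.

3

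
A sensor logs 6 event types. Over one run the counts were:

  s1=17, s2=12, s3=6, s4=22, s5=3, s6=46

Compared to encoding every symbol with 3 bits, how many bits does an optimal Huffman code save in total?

84

Fixed-length: 3 bits × 106 symbols = 318 bits.
Huffman merges:
merge s5(3) and s3(6): 9
merge 9 and s2(12): 21
merge s1(17) and 21: 38
merge s4(22) and 38: 60
merge s6(46) and 60: 106
Huffman total = 9 + 21 + 38 + 60 + 106 = 234 bits.
Saving = 318 − 234 = 84 bits.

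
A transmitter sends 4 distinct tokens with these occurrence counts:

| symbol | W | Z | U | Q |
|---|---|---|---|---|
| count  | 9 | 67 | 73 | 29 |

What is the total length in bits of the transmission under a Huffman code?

Build the Huffman tree bottom-up:
merge W(9) and Q(29): 38
merge 38 and Z(67): 105
merge U(73) and 105: 178
The encoded length is the sum of every internal node's weight: 38 + 105 + 178 = 321 bits.

321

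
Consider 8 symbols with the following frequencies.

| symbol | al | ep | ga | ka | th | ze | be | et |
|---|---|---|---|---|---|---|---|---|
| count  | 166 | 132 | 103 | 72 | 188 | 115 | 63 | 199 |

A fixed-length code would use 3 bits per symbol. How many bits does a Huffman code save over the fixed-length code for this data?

Fixed-length: 3 bits × 1038 symbols = 3114 bits.
Huffman merges:
merge be(63) and ka(72): 135
merge ga(103) and ze(115): 218
merge ep(132) and 135: 267
merge al(166) and th(188): 354
merge et(199) and 218: 417
merge 267 and 354: 621
merge 417 and 621: 1038
Huffman total = 135 + 218 + 267 + 354 + 417 + 621 + 1038 = 3050 bits.
Saving = 3114 − 3050 = 64 bits.

64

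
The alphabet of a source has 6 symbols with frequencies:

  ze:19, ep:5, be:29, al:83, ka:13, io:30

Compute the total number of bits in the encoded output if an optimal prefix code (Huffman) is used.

389

Merge the two smallest weights repeatedly:
merge ep(5) and ka(13): 18
merge 18 and ze(19): 37
merge be(29) and io(30): 59
merge 37 and 59: 96
merge al(83) and 96: 179
Each symbol's bit-cost is frequency × depth; summing gives 389 bits (equivalently 18 + 37 + 59 + 96 + 179).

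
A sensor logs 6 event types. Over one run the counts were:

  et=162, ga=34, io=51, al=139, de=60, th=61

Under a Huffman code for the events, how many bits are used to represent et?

2

Build the tree from the bottom:
ga(34) + io(51) → 85
de(60) + th(61) → 121
85 + 121 → 206
al(139) + et(162) → 301
206 + 301 → 507
et sits 2 levels below the root, so its codeword is 2 bits.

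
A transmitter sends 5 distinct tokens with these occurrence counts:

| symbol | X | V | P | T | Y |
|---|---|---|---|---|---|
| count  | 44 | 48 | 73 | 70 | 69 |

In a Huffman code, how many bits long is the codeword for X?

Build the tree from the bottom:
merge X(44) and V(48): 92
merge Y(69) and T(70): 139
merge P(73) and 92: 165
merge 139 and 165: 304
X sits 3 levels below the root, so its codeword is 3 bits.

3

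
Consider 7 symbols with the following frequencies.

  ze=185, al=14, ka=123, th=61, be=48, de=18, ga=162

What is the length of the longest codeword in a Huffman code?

5

Merge the two lowest-weight nodes at each step:
merge al(14) and de(18): 32
merge 32 and be(48): 80
merge th(61) and 80: 141
merge ka(123) and 141: 264
merge ga(162) and ze(185): 347
merge 264 and 347: 611
The first pair merged (al, de) ends up deepest, at depth 5.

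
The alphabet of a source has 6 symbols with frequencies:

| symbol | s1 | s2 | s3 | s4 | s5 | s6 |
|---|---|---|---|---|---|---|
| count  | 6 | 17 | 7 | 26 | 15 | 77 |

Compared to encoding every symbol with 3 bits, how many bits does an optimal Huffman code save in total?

141

Fixed-length: 3 bits × 148 symbols = 444 bits.
Huffman merges:
combine s1(6), s3(7) → 13
combine 13, s5(15) → 28
combine s2(17), s4(26) → 43
combine 28, 43 → 71
combine 71, s6(77) → 148
Huffman total = 13 + 28 + 43 + 71 + 148 = 303 bits.
Saving = 444 − 303 = 141 bits.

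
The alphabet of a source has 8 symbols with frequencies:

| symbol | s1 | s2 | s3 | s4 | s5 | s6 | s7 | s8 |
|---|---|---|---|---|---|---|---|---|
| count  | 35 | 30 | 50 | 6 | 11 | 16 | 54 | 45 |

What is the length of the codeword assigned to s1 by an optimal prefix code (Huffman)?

Build the tree from the bottom:
s4(6) + s5(11) → 17
s6(16) + 17 → 33
s2(30) + 33 → 63
s1(35) + s8(45) → 80
s3(50) + s7(54) → 104
63 + 80 → 143
104 + 143 → 247
s1's leaf is at depth 3, giving a 3-bit codeword.

3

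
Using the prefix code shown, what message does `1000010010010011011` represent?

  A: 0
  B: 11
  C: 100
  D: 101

Read left to right; each codeword is recognised as soon as it completes (prefix code):
  100→C | 0→A | 0→A | 100→C | 100→C | 100→C | 11→B | 0→A | 11→B
Decoded message: CAACCCBAB

CAACCCBAB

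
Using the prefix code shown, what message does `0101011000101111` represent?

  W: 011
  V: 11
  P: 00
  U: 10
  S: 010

SUVPSVV

Read left to right; each codeword is recognised as soon as it completes (prefix code):
  010→S | 10→U | 11→V | 00→P | 010→S | 11→V | 11→V
Decoded message: SUVPSVV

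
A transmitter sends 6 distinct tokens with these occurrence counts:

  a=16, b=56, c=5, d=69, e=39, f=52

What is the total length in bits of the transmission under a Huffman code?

555

Greedily combine the two least-frequent nodes:
c(5) + a(16) → 21
21 + e(39) → 60
f(52) + b(56) → 108
60 + d(69) → 129
108 + 129 → 237
The encoded length is the sum of every internal node's weight: 21 + 60 + 108 + 129 + 237 = 555 bits.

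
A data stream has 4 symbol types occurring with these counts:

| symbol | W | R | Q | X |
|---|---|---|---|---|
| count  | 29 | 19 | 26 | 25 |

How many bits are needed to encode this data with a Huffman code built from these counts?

Merge the two smallest weights repeatedly:
R(19) + X(25) → 44
Q(26) + W(29) → 55
44 + 55 → 99
Each symbol's bit-cost is frequency × depth; summing gives 198 bits (equivalently 44 + 55 + 99).

198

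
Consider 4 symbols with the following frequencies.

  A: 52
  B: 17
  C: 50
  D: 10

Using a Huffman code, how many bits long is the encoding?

233

Merge the two smallest weights repeatedly:
combine D(10), B(17) → 27
combine 27, C(50) → 77
combine A(52), 77 → 129
Each symbol's bit-cost is frequency × depth; summing gives 233 bits (equivalently 27 + 77 + 129).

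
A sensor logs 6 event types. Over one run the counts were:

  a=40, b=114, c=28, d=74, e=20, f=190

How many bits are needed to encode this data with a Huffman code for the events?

1040

Greedily combine the two least-frequent nodes:
merge e(20) and c(28): 48
merge a(40) and 48: 88
merge d(74) and 88: 162
merge b(114) and 162: 276
merge f(190) and 276: 466
The encoded length is the sum of every internal node's weight: 48 + 88 + 162 + 276 + 466 = 1040 bits.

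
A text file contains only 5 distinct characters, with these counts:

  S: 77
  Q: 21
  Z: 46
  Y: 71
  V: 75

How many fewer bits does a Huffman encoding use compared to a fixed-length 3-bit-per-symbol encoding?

Fixed-length: 3 bits × 290 symbols = 870 bits.
Huffman merges:
combine Q(21), Z(46) → 67
combine 67, Y(71) → 138
combine V(75), S(77) → 152
combine 138, 152 → 290
Huffman total = 67 + 138 + 152 + 290 = 647 bits.
Saving = 870 − 647 = 223 bits.

223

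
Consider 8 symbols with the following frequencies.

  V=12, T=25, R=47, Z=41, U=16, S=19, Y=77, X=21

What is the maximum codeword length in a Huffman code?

4

Merge the two lowest-weight nodes at each step:
combine V(12), U(16) → 28
combine S(19), X(21) → 40
combine T(25), 28 → 53
combine 40, Z(41) → 81
combine R(47), 53 → 100
combine Y(77), 81 → 158
combine 100, 158 → 258
The first pair merged (V, U) ends up deepest, at depth 4.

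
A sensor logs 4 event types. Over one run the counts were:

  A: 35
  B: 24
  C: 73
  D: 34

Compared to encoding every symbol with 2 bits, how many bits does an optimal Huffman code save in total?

Fixed-length: 2 bits × 166 symbols = 332 bits.
Huffman merges:
combine B(24), D(34) → 58
combine A(35), 58 → 93
combine C(73), 93 → 166
Huffman total = 58 + 93 + 166 = 317 bits.
Saving = 332 − 317 = 15 bits.

15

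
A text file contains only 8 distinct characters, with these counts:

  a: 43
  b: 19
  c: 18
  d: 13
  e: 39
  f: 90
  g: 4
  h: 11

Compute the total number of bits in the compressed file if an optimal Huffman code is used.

Build the Huffman tree bottom-up:
merge g(4) and h(11): 15
merge d(13) and 15: 28
merge c(18) and b(19): 37
merge 28 and 37: 65
merge e(39) and a(43): 82
merge 65 and 82: 147
merge f(90) and 147: 237
Each symbol's bit-cost is frequency × depth; summing gives 611 bits (equivalently 15 + 28 + 37 + 65 + 82 + 147 + 237).

611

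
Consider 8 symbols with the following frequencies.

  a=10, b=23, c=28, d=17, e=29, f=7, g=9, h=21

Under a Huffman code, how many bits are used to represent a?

Build the tree from the bottom:
combine f(7), g(9) → 16
combine a(10), 16 → 26
combine d(17), h(21) → 38
combine b(23), 26 → 49
combine c(28), e(29) → 57
combine 38, 49 → 87
combine 57, 87 → 144
a's leaf is at depth 4, giving a 4-bit codeword.

4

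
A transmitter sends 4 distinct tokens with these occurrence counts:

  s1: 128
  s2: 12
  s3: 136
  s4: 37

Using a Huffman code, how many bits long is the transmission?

539

Merge the two smallest weights repeatedly:
combine s2(12), s4(37) → 49
combine 49, s1(128) → 177
combine s3(136), 177 → 313
Each symbol's bit-cost is frequency × depth; summing gives 539 bits (equivalently 49 + 177 + 313).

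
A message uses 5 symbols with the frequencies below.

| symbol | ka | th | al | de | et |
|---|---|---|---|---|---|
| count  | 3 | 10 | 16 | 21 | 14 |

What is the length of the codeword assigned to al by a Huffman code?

2

Huffman merges, smallest pair first:
ka(3) + th(10) → 13
13 + et(14) → 27
al(16) + de(21) → 37
27 + 37 → 64
The subtree containing al is merged 2 times, so code length = 2.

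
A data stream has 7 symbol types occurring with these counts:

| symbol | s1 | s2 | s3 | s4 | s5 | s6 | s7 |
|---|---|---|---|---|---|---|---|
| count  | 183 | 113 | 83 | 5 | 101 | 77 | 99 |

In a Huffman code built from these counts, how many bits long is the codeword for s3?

3

Repeatedly merge the two smallest:
s4(5) + s6(77) → 82
82 + s3(83) → 165
s7(99) + s5(101) → 200
s2(113) + 165 → 278
s1(183) + 200 → 383
278 + 383 → 661
s3's leaf is at depth 3, giving a 3-bit codeword.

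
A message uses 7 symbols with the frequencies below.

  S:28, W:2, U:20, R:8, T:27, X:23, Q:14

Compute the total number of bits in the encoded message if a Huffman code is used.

321

Greedily combine the two least-frequent nodes:
merge W(2) and R(8): 10
merge 10 and Q(14): 24
merge U(20) and X(23): 43
merge 24 and T(27): 51
merge S(28) and 43: 71
merge 51 and 71: 122
Total encoded bits = sum of merged weights = 10 + 24 + 43 + 51 + 71 + 122 = 321.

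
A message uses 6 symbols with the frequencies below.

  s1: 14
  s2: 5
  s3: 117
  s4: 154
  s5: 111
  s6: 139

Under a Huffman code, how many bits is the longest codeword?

Merge the two lowest-weight nodes at each step:
merge s2(5) and s1(14): 19
merge 19 and s5(111): 130
merge s3(117) and 130: 247
merge s6(139) and s4(154): 293
merge 247 and 293: 540
Maximum depth reached is 4.

4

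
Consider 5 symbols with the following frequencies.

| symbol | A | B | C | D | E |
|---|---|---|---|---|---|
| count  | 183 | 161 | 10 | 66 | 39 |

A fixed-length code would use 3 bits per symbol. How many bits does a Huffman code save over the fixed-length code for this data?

Fixed-length: 3 bits × 459 symbols = 1377 bits.
Huffman merges:
merge C(10) and E(39): 49
merge 49 and D(66): 115
merge 115 and B(161): 276
merge A(183) and 276: 459
Huffman total = 49 + 115 + 276 + 459 = 899 bits.
Saving = 1377 − 899 = 478 bits.

478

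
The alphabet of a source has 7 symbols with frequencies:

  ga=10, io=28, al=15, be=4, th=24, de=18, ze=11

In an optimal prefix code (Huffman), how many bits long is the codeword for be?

4

Repeatedly merge the two smallest:
combine be(4), ga(10) → 14
combine ze(11), 14 → 25
combine al(15), de(18) → 33
combine th(24), 25 → 49
combine io(28), 33 → 61
combine 49, 61 → 110
be sits 4 levels below the root, so its codeword is 4 bits.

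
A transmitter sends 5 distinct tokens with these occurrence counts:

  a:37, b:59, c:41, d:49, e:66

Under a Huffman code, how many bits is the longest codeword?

3

Merge the two lowest-weight nodes at each step:
merge a(37) and c(41): 78
merge d(49) and b(59): 108
merge e(66) and 78: 144
merge 108 and 144: 252
The first pair merged (a, c) ends up deepest, at depth 3.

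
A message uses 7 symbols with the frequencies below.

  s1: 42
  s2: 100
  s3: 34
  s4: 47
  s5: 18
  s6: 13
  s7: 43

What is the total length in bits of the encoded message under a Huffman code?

Merge the two smallest weights repeatedly:
merge s6(13) and s5(18): 31
merge 31 and s3(34): 65
merge s1(42) and s7(43): 85
merge s4(47) and 65: 112
merge 85 and s2(100): 185
merge 112 and 185: 297
Total encoded bits = sum of merged weights = 31 + 65 + 85 + 112 + 185 + 297 = 775.

775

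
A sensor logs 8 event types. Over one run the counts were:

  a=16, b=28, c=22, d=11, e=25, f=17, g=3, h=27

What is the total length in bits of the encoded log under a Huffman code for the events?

Greedily combine the two least-frequent nodes:
merge g(3) and d(11): 14
merge 14 and a(16): 30
merge f(17) and c(22): 39
merge e(25) and h(27): 52
merge b(28) and 30: 58
merge 39 and 52: 91
merge 58 and 91: 149
Total encoded bits = sum of merged weights = 14 + 30 + 39 + 52 + 58 + 91 + 149 = 433.

433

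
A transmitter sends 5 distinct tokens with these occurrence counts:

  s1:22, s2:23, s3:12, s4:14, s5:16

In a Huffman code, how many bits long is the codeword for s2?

Build the tree from the bottom:
merge s3(12) and s4(14): 26
merge s5(16) and s1(22): 38
merge s2(23) and 26: 49
merge 38 and 49: 87
s2's leaf is at depth 2, giving a 2-bit codeword.

2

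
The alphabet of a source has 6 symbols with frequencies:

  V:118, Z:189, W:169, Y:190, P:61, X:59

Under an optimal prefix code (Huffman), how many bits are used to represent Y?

Huffman merges, smallest pair first:
merge X(59) and P(61): 120
merge V(118) and 120: 238
merge W(169) and Z(189): 358
merge Y(190) and 238: 428
merge 358 and 428: 786
The subtree containing Y is merged 2 times, so code length = 2.

2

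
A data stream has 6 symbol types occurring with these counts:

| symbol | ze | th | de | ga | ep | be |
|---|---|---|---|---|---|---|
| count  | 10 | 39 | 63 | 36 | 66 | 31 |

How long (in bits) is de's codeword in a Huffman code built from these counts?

Huffman merges, smallest pair first:
combine ze(10), be(31) → 41
combine ga(36), th(39) → 75
combine 41, de(63) → 104
combine ep(66), 75 → 141
combine 104, 141 → 245
The subtree containing de is merged 2 times, so code length = 2.

2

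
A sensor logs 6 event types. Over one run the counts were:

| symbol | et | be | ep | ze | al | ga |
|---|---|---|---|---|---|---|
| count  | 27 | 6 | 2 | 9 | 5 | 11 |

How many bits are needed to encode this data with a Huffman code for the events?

133

Greedily combine the two least-frequent nodes:
combine ep(2), al(5) → 7
combine be(6), 7 → 13
combine ze(9), ga(11) → 20
combine 13, 20 → 33
combine et(27), 33 → 60
Each symbol's bit-cost is frequency × depth; summing gives 133 bits (equivalently 7 + 13 + 20 + 33 + 60).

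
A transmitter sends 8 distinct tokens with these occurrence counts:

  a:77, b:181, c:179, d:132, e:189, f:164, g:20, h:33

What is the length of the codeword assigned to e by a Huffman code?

Repeatedly merge the two smallest:
merge g(20) and h(33): 53
merge 53 and a(77): 130
merge 130 and d(132): 262
merge f(164) and c(179): 343
merge b(181) and e(189): 370
merge 262 and 343: 605
merge 370 and 605: 975
The subtree containing e is merged 2 times, so code length = 2.

2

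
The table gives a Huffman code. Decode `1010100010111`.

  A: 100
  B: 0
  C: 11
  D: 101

DBABDC

Read left to right; each codeword is recognised as soon as it completes (prefix code):
  101→D | 0→B | 100→A | 0→B | 101→D | 11→C
Decoded message: DBABDC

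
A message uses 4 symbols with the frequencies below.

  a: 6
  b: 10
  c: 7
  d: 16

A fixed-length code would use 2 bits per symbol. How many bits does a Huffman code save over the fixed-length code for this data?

3

Fixed-length: 2 bits × 39 symbols = 78 bits.
Huffman merges:
merge a(6) and c(7): 13
merge b(10) and 13: 23
merge d(16) and 23: 39
Huffman total = 13 + 23 + 39 = 75 bits.
Saving = 78 − 75 = 3 bits.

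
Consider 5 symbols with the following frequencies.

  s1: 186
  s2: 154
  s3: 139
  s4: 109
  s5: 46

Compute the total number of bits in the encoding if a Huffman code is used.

1423

Build the Huffman tree bottom-up:
merge s5(46) and s4(109): 155
merge s3(139) and s2(154): 293
merge 155 and s1(186): 341
merge 293 and 341: 634
Each symbol's bit-cost is frequency × depth; summing gives 1423 bits (equivalently 155 + 293 + 341 + 634).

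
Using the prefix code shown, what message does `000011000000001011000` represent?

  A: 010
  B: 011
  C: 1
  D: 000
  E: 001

DBDDEBD

Read left to right; each codeword is recognised as soon as it completes (prefix code):
  000→D | 011→B | 000→D | 000→D | 001→E | 011→B | 000→D
Decoded message: DBDDEBD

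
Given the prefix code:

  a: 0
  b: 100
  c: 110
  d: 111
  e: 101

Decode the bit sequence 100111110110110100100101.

Read left to right; each codeword is recognised as soon as it completes (prefix code):
  100→b | 111→d | 110→c | 110→c | 110→c | 100→b | 100→b | 101→e
Decoded message: bdcccbbe

bdcccbbe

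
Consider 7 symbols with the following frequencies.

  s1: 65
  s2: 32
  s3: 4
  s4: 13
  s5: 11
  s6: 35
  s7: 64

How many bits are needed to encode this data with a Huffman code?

551

Merge the two smallest weights repeatedly:
s3(4) + s5(11) → 15
s4(13) + 15 → 28
28 + s2(32) → 60
s6(35) + 60 → 95
s7(64) + s1(65) → 129
95 + 129 → 224
Each symbol's bit-cost is frequency × depth; summing gives 551 bits (equivalently 15 + 28 + 60 + 95 + 129 + 224).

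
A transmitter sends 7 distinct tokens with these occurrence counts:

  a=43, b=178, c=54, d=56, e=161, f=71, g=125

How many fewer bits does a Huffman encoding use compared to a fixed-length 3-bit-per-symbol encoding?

242

Fixed-length: 3 bits × 688 symbols = 2064 bits.
Huffman merges:
combine a(43), c(54) → 97
combine d(56), f(71) → 127
combine 97, g(125) → 222
combine 127, e(161) → 288
combine b(178), 222 → 400
combine 288, 400 → 688
Huffman total = 97 + 127 + 222 + 288 + 400 + 688 = 1822 bits.
Saving = 2064 − 1822 = 242 bits.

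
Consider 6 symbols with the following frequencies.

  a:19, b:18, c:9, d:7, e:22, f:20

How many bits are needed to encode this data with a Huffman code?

240

Greedily combine the two least-frequent nodes:
combine d(7), c(9) → 16
combine 16, b(18) → 34
combine a(19), f(20) → 39
combine e(22), 34 → 56
combine 39, 56 → 95
Each symbol's bit-cost is frequency × depth; summing gives 240 bits (equivalently 16 + 34 + 39 + 56 + 95).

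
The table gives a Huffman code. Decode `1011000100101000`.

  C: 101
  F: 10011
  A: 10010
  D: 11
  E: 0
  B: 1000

CBAB

Read left to right; each codeword is recognised as soon as it completes (prefix code):
  101→C | 1000→B | 10010→A | 1000→B
Decoded message: CBAB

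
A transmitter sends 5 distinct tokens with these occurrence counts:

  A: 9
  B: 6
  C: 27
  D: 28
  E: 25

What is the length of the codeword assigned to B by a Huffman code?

3

Build the tree from the bottom:
merge B(6) and A(9): 15
merge 15 and E(25): 40
merge C(27) and D(28): 55
merge 40 and 55: 95
B's leaf is at depth 3, giving a 3-bit codeword.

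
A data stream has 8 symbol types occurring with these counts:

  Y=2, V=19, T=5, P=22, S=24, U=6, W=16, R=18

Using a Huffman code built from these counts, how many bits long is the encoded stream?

310

Build the Huffman tree bottom-up:
combine Y(2), T(5) → 7
combine U(6), 7 → 13
combine 13, W(16) → 29
combine R(18), V(19) → 37
combine P(22), S(24) → 46
combine 29, 37 → 66
combine 46, 66 → 112
The encoded length is the sum of every internal node's weight: 7 + 13 + 29 + 37 + 46 + 66 + 112 = 310 bits.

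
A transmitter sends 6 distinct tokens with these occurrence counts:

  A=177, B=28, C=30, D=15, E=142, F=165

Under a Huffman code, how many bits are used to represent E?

2

Repeatedly merge the two smallest:
D(15) + B(28) → 43
C(30) + 43 → 73
73 + E(142) → 215
F(165) + A(177) → 342
215 + 342 → 557
E's leaf is at depth 2, giving a 2-bit codeword.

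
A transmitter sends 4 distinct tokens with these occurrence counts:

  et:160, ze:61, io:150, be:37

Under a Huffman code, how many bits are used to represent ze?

Huffman merges, smallest pair first:
combine be(37), ze(61) → 98
combine 98, io(150) → 248
combine et(160), 248 → 408
ze sits 3 levels below the root, so its codeword is 3 bits.

3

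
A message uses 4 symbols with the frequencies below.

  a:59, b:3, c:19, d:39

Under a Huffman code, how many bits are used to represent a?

1

Huffman merges, smallest pair first:
b(3) + c(19) → 22
22 + d(39) → 61
a(59) + 61 → 120
a sits one level below the root: a 1-bit codeword.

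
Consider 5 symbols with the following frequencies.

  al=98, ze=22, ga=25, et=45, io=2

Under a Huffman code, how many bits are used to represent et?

2

Huffman merges, smallest pair first:
combine io(2), ze(22) → 24
combine 24, ga(25) → 49
combine et(45), 49 → 94
combine 94, al(98) → 192
et's leaf is at depth 2, giving a 2-bit codeword.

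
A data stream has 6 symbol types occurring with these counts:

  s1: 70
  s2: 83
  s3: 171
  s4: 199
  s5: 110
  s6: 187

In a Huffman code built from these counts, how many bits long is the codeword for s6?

Repeatedly merge the two smallest:
combine s1(70), s2(83) → 153
combine s5(110), 153 → 263
combine s3(171), s6(187) → 358
combine s4(199), 263 → 462
combine 358, 462 → 820
s6's leaf is at depth 2, giving a 2-bit codeword.

2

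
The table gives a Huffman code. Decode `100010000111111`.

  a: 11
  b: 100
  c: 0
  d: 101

bcbccaaa

Read left to right; each codeword is recognised as soon as it completes (prefix code):
  100→b | 0→c | 100→b | 0→c | 0→c | 11→a | 11→a | 11→a
Decoded message: bcbccaaa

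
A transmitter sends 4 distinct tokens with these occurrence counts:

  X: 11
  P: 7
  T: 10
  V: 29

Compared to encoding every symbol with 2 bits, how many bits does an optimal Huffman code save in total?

Fixed-length: 2 bits × 57 symbols = 114 bits.
Huffman merges:
P(7) + T(10) → 17
X(11) + 17 → 28
28 + V(29) → 57
Huffman total = 17 + 28 + 57 = 102 bits.
Saving = 114 − 102 = 12 bits.

12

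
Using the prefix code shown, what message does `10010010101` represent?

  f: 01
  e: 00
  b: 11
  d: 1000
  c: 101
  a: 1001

aecf

Read left to right; each codeword is recognised as soon as it completes (prefix code):
  1001→a | 00→e | 101→c | 01→f
Decoded message: aecf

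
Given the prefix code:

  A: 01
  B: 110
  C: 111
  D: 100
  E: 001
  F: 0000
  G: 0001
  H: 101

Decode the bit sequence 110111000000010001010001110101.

BCFGGAGBH

Read left to right; each codeword is recognised as soon as it completes (prefix code):
  110→B | 111→C | 0000→F | 0001→G | 0001→G | 01→A | 0001→G | 110→B | 101→H
Decoded message: BCFGGAGBH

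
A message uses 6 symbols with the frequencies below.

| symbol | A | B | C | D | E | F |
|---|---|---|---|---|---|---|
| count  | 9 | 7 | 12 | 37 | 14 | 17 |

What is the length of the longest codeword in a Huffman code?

4

Merge the two lowest-weight nodes at each step:
combine B(7), A(9) → 16
combine C(12), E(14) → 26
combine 16, F(17) → 33
combine 26, 33 → 59
combine D(37), 59 → 96
Maximum depth reached is 4.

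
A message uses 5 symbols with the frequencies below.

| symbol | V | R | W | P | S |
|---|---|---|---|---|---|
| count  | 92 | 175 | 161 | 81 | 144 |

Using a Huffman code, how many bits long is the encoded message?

1479

Greedily combine the two least-frequent nodes:
merge P(81) and V(92): 173
merge S(144) and W(161): 305
merge 173 and R(175): 348
merge 305 and 348: 653
The encoded length is the sum of every internal node's weight: 173 + 305 + 348 + 653 = 1479 bits.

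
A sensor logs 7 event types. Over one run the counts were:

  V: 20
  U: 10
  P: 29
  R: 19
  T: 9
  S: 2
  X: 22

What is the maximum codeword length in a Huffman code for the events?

4

Merge the two lowest-weight nodes at each step:
S(2) + T(9) → 11
U(10) + 11 → 21
R(19) + V(20) → 39
21 + X(22) → 43
P(29) + 39 → 68
43 + 68 → 111
Maximum depth reached is 4.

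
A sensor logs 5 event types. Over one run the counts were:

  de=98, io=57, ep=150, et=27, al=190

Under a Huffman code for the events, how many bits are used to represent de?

3

Huffman merges, smallest pair first:
et(27) + io(57) → 84
84 + de(98) → 182
ep(150) + 182 → 332
al(190) + 332 → 522
de sits 3 levels below the root, so its codeword is 3 bits.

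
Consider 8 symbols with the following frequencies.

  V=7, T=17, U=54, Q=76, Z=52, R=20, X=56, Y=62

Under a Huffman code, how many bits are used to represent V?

Build the tree from the bottom:
merge V(7) and T(17): 24
merge R(20) and 24: 44
merge 44 and Z(52): 96
merge U(54) and X(56): 110
merge Y(62) and Q(76): 138
merge 96 and 110: 206
merge 138 and 206: 344
V's leaf is at depth 5, giving a 5-bit codeword.

5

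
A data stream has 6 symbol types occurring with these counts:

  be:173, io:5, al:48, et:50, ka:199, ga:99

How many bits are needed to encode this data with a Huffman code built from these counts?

1304

Greedily combine the two least-frequent nodes:
io(5) + al(48) → 53
et(50) + 53 → 103
ga(99) + 103 → 202
be(173) + ka(199) → 372
202 + 372 → 574
The encoded length is the sum of every internal node's weight: 53 + 103 + 202 + 372 + 574 = 1304 bits.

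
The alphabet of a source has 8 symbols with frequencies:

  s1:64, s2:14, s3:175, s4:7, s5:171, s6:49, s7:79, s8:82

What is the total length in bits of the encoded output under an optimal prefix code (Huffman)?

Merge the two smallest weights repeatedly:
merge s4(7) and s2(14): 21
merge 21 and s6(49): 70
merge s1(64) and 70: 134
merge s7(79) and s8(82): 161
merge 134 and 161: 295
merge s5(171) and s3(175): 346
merge 295 and 346: 641
Total encoded bits = sum of merged weights = 21 + 70 + 134 + 161 + 295 + 346 + 641 = 1668.

1668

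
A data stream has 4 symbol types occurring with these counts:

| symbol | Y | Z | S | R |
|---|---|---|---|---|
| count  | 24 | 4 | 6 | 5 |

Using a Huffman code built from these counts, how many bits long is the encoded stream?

Greedily combine the two least-frequent nodes:
combine Z(4), R(5) → 9
combine S(6), 9 → 15
combine 15, Y(24) → 39
Total encoded bits = sum of merged weights = 9 + 15 + 39 = 63.

63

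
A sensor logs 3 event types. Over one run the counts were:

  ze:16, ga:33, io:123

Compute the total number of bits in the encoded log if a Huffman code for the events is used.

Greedily combine the two least-frequent nodes:
combine ze(16), ga(33) → 49
combine 49, io(123) → 172
The encoded length is the sum of every internal node's weight: 49 + 172 = 221 bits.

221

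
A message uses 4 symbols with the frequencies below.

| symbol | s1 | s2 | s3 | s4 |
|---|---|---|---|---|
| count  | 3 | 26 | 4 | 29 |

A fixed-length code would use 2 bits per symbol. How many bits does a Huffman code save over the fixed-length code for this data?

Fixed-length: 2 bits × 62 symbols = 124 bits.
Huffman merges:
combine s1(3), s3(4) → 7
combine 7, s2(26) → 33
combine s4(29), 33 → 62
Huffman total = 7 + 33 + 62 = 102 bits.
Saving = 124 − 102 = 22 bits.

22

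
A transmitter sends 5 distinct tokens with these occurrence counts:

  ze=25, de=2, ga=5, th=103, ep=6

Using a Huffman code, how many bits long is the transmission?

Greedily combine the two least-frequent nodes:
de(2) + ga(5) → 7
ep(6) + 7 → 13
13 + ze(25) → 38
38 + th(103) → 141
Each symbol's bit-cost is frequency × depth; summing gives 199 bits (equivalently 7 + 13 + 38 + 141).

199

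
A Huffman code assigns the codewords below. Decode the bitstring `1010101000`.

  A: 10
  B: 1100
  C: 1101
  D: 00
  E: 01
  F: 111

Read left to right; each codeword is recognised as soon as it completes (prefix code):
  10→A | 10→A | 10→A | 10→A | 00→D
Decoded message: AAAAD

AAAAD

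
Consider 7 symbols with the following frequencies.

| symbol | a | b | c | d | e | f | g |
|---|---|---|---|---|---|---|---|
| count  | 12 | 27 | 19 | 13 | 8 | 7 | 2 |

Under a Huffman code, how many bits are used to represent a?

3

Build the tree from the bottom:
merge g(2) and f(7): 9
merge e(8) and 9: 17
merge a(12) and d(13): 25
merge 17 and c(19): 36
merge 25 and b(27): 52
merge 36 and 52: 88
a sits 3 levels below the root, so its codeword is 3 bits.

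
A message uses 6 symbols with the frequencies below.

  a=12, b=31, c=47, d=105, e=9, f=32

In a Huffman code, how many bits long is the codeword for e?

Repeatedly merge the two smallest:
merge e(9) and a(12): 21
merge 21 and b(31): 52
merge f(32) and c(47): 79
merge 52 and 79: 131
merge d(105) and 131: 236
The subtree containing e is merged 4 times, so code length = 4.

4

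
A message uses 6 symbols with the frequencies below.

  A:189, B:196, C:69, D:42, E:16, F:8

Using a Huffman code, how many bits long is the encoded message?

1069

Merge the two smallest weights repeatedly:
combine F(8), E(16) → 24
combine 24, D(42) → 66
combine 66, C(69) → 135
combine 135, A(189) → 324
combine B(196), 324 → 520
Each symbol's bit-cost is frequency × depth; summing gives 1069 bits (equivalently 24 + 66 + 135 + 324 + 520).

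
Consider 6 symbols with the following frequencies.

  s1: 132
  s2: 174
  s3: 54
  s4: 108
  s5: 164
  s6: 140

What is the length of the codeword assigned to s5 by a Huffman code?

2

Build the tree from the bottom:
combine s3(54), s4(108) → 162
combine s1(132), s6(140) → 272
combine 162, s5(164) → 326
combine s2(174), 272 → 446
combine 326, 446 → 772
s5 sits 2 levels below the root, so its codeword is 2 bits.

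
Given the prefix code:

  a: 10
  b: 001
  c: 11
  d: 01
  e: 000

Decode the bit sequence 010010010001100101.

Read left to right; each codeword is recognised as soon as it completes (prefix code):
  01→d | 001→b | 001→b | 000→e | 11→c | 001→b | 01→d
Decoded message: dbbecbd

dbbecbd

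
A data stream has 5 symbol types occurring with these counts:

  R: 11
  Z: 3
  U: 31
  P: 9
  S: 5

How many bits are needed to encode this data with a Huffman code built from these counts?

Build the Huffman tree bottom-up:
Z(3) + S(5) → 8
8 + P(9) → 17
R(11) + 17 → 28
28 + U(31) → 59
Total encoded bits = sum of merged weights = 8 + 17 + 28 + 59 = 112.

112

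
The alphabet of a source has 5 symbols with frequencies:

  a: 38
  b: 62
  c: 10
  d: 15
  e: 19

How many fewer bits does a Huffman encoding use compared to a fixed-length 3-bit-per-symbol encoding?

137

Fixed-length: 3 bits × 144 symbols = 432 bits.
Huffman merges:
c(10) + d(15) → 25
e(19) + 25 → 44
a(38) + 44 → 82
b(62) + 82 → 144
Huffman total = 25 + 44 + 82 + 144 = 295 bits.
Saving = 432 − 295 = 137 bits.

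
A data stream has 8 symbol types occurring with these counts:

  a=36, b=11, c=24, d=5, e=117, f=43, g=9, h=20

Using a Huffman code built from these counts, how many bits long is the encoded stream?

Greedily combine the two least-frequent nodes:
d(5) + g(9) → 14
b(11) + 14 → 25
h(20) + c(24) → 44
25 + a(36) → 61
f(43) + 44 → 87
61 + 87 → 148
e(117) + 148 → 265
Each symbol's bit-cost is frequency × depth; summing gives 644 bits (equivalently 14 + 25 + 44 + 61 + 87 + 148 + 265).

644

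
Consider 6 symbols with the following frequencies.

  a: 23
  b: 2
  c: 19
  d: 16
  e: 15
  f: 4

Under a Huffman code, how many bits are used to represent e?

Build the tree from the bottom:
b(2) + f(4) → 6
6 + e(15) → 21
d(16) + c(19) → 35
21 + a(23) → 44
35 + 44 → 79
The subtree containing e is merged 3 times, so code length = 3.

3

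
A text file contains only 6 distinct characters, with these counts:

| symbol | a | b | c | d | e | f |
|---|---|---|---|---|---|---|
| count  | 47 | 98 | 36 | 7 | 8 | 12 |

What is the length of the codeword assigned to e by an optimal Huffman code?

Repeatedly merge the two smallest:
merge d(7) and e(8): 15
merge f(12) and 15: 27
merge 27 and c(36): 63
merge a(47) and 63: 110
merge b(98) and 110: 208
e sits 5 levels below the root, so its codeword is 5 bits.

5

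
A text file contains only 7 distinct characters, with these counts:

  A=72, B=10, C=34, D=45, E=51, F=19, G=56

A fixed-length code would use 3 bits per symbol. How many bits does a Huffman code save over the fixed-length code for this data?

Fixed-length: 3 bits × 287 symbols = 861 bits.
Huffman merges:
B(10) + F(19) → 29
29 + C(34) → 63
D(45) + E(51) → 96
G(56) + 63 → 119
A(72) + 96 → 168
119 + 168 → 287
Huffman total = 29 + 63 + 96 + 119 + 168 + 287 = 762 bits.
Saving = 861 − 762 = 99 bits.

99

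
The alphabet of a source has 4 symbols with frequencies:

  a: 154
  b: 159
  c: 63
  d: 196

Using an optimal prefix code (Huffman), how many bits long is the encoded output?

1144

Build the Huffman tree bottom-up:
merge c(63) and a(154): 217
merge b(159) and d(196): 355
merge 217 and 355: 572
Total encoded bits = sum of merged weights = 217 + 355 + 572 = 1144.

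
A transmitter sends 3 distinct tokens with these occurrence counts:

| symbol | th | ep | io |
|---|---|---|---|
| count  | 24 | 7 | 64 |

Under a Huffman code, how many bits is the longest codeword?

2

Merge the two lowest-weight nodes at each step:
ep(7) + th(24) → 31
31 + io(64) → 95
The rarest symbols sit at the bottom; the longest codeword is 2 bits.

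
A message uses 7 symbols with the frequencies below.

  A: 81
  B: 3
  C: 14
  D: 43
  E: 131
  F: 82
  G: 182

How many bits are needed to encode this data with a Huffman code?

1290

Greedily combine the two least-frequent nodes:
B(3) + C(14) → 17
17 + D(43) → 60
60 + A(81) → 141
F(82) + E(131) → 213
141 + G(182) → 323
213 + 323 → 536
Each symbol's bit-cost is frequency × depth; summing gives 1290 bits (equivalently 17 + 60 + 141 + 213 + 323 + 536).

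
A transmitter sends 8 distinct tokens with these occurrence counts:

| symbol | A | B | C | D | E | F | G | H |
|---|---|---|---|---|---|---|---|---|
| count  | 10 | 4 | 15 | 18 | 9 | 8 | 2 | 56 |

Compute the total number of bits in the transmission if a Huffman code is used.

293

Build the Huffman tree bottom-up:
combine G(2), B(4) → 6
combine 6, F(8) → 14
combine E(9), A(10) → 19
combine 14, C(15) → 29
combine D(18), 19 → 37
combine 29, 37 → 66
combine H(56), 66 → 122
Each symbol's bit-cost is frequency × depth; summing gives 293 bits (equivalently 6 + 14 + 19 + 29 + 37 + 66 + 122).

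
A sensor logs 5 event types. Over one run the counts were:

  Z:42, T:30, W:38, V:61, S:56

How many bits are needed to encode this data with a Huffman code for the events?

Greedily combine the two least-frequent nodes:
combine T(30), W(38) → 68
combine Z(42), S(56) → 98
combine V(61), 68 → 129
combine 98, 129 → 227
The encoded length is the sum of every internal node's weight: 68 + 98 + 129 + 227 = 522 bits.

522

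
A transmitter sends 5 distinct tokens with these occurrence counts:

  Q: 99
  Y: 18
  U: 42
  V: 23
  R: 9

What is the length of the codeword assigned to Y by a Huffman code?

Build the tree from the bottom:
R(9) + Y(18) → 27
V(23) + 27 → 50
U(42) + 50 → 92
92 + Q(99) → 191
Y's leaf is at depth 4, giving a 4-bit codeword.

4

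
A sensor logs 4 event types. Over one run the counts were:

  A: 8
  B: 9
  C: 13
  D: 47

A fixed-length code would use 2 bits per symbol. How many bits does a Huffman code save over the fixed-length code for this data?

30

Fixed-length: 2 bits × 77 symbols = 154 bits.
Huffman merges:
A(8) + B(9) → 17
C(13) + 17 → 30
30 + D(47) → 77
Huffman total = 17 + 30 + 77 = 124 bits.
Saving = 154 − 124 = 30 bits.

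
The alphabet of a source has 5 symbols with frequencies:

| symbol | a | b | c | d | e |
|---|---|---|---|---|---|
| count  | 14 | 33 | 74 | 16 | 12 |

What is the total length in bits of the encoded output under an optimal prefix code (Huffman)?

292

Build the Huffman tree bottom-up:
e(12) + a(14) → 26
d(16) + 26 → 42
b(33) + 42 → 75
c(74) + 75 → 149
Each symbol's bit-cost is frequency × depth; summing gives 292 bits (equivalently 26 + 42 + 75 + 149).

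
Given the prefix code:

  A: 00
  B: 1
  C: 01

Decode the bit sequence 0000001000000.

AAABAAA

Read left to right; each codeword is recognised as soon as it completes (prefix code):
  00→A | 00→A | 00→A | 1→B | 00→A | 00→A | 00→A
Decoded message: AAABAAA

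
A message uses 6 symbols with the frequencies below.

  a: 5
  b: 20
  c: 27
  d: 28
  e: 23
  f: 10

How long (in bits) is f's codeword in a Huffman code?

Repeatedly merge the two smallest:
a(5) + f(10) → 15
15 + b(20) → 35
e(23) + c(27) → 50
d(28) + 35 → 63
50 + 63 → 113
The subtree containing f is merged 4 times, so code length = 4.

4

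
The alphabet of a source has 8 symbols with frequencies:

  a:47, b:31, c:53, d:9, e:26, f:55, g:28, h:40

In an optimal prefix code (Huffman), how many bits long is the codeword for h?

3

Build the tree from the bottom:
merge d(9) and e(26): 35
merge g(28) and b(31): 59
merge 35 and h(40): 75
merge a(47) and c(53): 100
merge f(55) and 59: 114
merge 75 and 100: 175
merge 114 and 175: 289
h sits 3 levels below the root, so its codeword is 3 bits.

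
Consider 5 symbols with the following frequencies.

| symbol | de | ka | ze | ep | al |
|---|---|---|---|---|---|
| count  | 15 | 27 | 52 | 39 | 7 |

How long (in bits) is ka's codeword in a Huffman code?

Huffman merges, smallest pair first:
al(7) + de(15) → 22
22 + ka(27) → 49
ep(39) + 49 → 88
ze(52) + 88 → 140
ka's leaf is at depth 3, giving a 3-bit codeword.

3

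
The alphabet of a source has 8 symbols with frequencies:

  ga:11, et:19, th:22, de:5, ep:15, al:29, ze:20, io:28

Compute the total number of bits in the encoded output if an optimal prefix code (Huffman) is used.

Greedily combine the two least-frequent nodes:
combine de(5), ga(11) → 16
combine ep(15), 16 → 31
combine et(19), ze(20) → 39
combine th(22), io(28) → 50
combine al(29), 31 → 60
combine 39, 50 → 89
combine 60, 89 → 149
Total encoded bits = sum of merged weights = 16 + 31 + 39 + 50 + 60 + 89 + 149 = 434.

434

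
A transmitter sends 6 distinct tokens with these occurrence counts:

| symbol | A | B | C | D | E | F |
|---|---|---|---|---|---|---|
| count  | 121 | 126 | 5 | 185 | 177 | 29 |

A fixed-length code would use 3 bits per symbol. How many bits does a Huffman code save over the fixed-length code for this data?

454

Fixed-length: 3 bits × 643 symbols = 1929 bits.
Huffman merges:
combine C(5), F(29) → 34
combine 34, A(121) → 155
combine B(126), 155 → 281
combine E(177), D(185) → 362
combine 281, 362 → 643
Huffman total = 34 + 155 + 281 + 362 + 643 = 1475 bits.
Saving = 1929 − 1475 = 454 bits.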